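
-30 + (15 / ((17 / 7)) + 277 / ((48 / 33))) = 45319 / 272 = 166.61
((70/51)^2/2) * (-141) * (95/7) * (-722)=1128305500/867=1301390.43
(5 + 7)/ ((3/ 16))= 64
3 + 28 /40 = 37 /10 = 3.70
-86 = -86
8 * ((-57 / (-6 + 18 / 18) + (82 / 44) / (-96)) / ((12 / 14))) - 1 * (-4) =872933 / 7920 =110.22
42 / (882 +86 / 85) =1785 / 37528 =0.05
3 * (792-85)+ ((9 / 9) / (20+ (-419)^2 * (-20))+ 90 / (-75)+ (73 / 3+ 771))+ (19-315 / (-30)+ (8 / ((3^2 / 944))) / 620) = 961987223027 / 326541600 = 2945.99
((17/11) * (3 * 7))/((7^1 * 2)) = 51/22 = 2.32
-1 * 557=-557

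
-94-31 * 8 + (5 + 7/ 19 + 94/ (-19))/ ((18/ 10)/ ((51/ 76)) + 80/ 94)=-22923452/ 67051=-341.88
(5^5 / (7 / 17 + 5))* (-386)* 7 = -71771875 / 46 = -1560258.15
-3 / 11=-0.27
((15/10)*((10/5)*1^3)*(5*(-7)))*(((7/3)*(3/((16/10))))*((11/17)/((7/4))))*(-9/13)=51975/442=117.59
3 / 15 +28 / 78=109 / 195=0.56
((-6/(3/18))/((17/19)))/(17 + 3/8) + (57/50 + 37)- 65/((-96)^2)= 19500169853/544435200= 35.82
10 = 10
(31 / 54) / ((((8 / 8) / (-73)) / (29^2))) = -1903183 / 54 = -35244.13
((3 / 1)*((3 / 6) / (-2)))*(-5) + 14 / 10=5.15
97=97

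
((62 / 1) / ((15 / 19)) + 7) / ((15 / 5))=1283 / 45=28.51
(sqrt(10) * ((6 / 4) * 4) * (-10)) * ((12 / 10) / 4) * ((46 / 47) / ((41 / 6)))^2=-1371168 * sqrt(10) / 3713329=-1.17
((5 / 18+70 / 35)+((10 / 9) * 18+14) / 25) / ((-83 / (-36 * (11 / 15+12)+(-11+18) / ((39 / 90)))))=2614289 / 134875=19.38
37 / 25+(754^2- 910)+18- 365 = 14181512 / 25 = 567260.48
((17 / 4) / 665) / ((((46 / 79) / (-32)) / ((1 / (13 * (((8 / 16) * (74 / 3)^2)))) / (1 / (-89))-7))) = 671389874 / 272205115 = 2.47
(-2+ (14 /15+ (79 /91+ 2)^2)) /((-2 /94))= -41797993 /124215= -336.50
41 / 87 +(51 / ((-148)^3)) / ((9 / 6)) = 0.47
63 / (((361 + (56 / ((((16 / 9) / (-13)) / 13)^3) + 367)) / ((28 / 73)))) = -129024 / 256864407449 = -0.00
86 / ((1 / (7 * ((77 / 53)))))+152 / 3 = 147118 / 159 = 925.27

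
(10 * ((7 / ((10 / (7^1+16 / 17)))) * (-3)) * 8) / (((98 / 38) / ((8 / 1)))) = -492480 / 119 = -4138.49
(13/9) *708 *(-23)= -70564/3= -23521.33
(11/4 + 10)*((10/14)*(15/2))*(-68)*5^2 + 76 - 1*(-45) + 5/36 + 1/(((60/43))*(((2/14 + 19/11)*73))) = -512122243783/4415040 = -115994.93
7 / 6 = 1.17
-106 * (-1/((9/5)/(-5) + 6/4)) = 5300/57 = 92.98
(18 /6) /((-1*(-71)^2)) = -3 /5041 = -0.00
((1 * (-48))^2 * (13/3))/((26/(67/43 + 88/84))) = 301184/301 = 1000.61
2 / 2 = 1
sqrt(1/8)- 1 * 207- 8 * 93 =-951 + sqrt(2)/4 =-950.65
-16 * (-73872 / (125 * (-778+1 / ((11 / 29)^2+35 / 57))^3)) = -56684948501161230336 / 2808699494292710805284875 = -0.00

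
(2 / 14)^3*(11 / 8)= 11 / 2744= 0.00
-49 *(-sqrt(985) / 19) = 49 *sqrt(985) / 19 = 80.94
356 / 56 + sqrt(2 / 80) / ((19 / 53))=53 * sqrt(10) / 380 + 89 / 14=6.80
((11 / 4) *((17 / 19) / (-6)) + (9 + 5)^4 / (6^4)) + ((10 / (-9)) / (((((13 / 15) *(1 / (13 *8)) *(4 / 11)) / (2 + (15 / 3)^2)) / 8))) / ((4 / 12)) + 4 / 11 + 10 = -32173280699 / 135432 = -237560.40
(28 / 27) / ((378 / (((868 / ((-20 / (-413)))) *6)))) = 358484 / 1215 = 295.05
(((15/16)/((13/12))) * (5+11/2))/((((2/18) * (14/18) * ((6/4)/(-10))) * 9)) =-2025/26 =-77.88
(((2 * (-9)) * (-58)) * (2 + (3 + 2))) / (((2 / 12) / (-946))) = -41480208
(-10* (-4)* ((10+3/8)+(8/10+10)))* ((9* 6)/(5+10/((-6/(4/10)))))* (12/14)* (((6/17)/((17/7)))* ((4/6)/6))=548856/3757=146.09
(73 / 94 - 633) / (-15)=59429 / 1410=42.15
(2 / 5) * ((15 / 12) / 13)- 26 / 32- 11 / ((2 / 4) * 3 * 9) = -8923 / 5616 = -1.59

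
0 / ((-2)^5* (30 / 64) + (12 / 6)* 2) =0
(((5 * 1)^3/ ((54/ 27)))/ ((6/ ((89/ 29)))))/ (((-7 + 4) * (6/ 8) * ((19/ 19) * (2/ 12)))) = -85.25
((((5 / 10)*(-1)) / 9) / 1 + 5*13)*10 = 5845 / 9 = 649.44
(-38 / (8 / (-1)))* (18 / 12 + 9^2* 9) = 27759 / 8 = 3469.88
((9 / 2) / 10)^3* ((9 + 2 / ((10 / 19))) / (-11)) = -729 / 6875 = -0.11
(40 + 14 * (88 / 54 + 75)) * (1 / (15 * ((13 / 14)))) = 79.89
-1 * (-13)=13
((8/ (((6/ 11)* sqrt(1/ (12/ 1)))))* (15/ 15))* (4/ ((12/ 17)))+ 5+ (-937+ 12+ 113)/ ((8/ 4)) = -401+ 1496* sqrt(3)/ 9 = -113.09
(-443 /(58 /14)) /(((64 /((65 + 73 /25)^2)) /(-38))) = 42468874119 /145000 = 292888.79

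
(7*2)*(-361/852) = -2527/426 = -5.93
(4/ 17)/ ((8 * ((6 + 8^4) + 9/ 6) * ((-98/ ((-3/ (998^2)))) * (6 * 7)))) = 1/ 190655153408272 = 0.00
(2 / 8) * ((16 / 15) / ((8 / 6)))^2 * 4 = 16 / 25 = 0.64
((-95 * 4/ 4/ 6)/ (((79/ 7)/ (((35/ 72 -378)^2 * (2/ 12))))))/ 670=-98261299213/ 1975601664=-49.74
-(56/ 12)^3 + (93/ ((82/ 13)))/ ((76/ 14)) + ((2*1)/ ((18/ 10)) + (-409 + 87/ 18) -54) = -46774801/ 84132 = -555.97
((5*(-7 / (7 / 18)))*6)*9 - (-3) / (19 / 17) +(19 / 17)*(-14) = -1573967 / 323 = -4872.96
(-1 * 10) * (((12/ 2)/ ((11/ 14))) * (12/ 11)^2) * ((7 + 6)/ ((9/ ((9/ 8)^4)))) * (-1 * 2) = 8955765/ 21296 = 420.54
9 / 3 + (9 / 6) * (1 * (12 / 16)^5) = 6873 / 2048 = 3.36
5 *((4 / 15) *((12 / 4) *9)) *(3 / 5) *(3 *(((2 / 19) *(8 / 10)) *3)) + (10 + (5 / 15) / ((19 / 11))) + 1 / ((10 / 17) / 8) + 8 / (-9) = 167899 / 4275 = 39.27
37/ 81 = 0.46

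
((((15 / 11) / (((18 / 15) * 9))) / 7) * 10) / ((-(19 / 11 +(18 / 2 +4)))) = -125 / 10206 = -0.01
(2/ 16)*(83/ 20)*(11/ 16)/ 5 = 913/ 12800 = 0.07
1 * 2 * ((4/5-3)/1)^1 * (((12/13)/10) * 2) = -264/325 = -0.81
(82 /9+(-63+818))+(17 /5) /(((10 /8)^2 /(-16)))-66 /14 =5706074 /7875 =724.58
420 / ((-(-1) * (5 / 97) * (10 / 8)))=32592 / 5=6518.40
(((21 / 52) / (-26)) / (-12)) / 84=0.00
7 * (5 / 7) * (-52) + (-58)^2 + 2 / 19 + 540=69238 / 19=3644.11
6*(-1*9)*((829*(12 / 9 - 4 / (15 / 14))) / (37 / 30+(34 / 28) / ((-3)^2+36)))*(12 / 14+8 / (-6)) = -16115760 / 397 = -40593.85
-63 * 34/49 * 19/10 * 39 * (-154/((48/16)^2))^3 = 16228419.61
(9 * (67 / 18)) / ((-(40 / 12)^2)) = -603 / 200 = -3.02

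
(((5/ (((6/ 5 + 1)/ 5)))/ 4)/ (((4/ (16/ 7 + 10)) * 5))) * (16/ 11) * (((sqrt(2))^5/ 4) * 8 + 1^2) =2150/ 847 + 17200 * sqrt(2)/ 847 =31.26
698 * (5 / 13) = 3490 / 13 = 268.46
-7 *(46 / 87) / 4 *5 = -4.63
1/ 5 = 0.20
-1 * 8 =-8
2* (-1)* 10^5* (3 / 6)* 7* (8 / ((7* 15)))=-160000 / 3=-53333.33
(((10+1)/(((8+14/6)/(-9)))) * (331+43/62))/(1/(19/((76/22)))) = -67185855/3844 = -17478.11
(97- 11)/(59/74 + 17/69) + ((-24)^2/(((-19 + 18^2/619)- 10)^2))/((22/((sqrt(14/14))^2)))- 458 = -6840409090797082/18213575670851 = -375.57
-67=-67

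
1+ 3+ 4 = 8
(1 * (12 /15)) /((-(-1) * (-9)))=-4 /45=-0.09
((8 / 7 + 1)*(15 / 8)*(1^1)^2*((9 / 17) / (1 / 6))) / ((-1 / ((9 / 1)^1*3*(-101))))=16566525 / 476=34803.62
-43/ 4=-10.75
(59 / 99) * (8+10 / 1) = 118 / 11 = 10.73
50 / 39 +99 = 3911 / 39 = 100.28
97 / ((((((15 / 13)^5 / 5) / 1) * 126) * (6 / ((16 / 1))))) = 144061684 / 28704375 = 5.02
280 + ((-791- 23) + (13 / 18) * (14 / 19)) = -91223 / 171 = -533.47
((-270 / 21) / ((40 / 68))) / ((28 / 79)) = -12087 / 196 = -61.67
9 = 9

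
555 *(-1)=-555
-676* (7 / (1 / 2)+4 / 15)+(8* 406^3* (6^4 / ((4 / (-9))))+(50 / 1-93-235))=-1561189458370.27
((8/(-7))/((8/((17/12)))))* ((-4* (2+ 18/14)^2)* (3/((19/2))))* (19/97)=17986/33271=0.54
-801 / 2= -400.50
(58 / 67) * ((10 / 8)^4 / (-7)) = -18125 / 60032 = -0.30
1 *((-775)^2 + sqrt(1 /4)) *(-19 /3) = -7607923 /2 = -3803961.50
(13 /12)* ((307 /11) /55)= 3991 /7260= 0.55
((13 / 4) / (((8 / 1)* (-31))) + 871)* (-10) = -4320095 / 496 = -8709.87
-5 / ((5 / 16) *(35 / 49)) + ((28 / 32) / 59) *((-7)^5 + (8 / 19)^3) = -4397348711 / 16187240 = -271.66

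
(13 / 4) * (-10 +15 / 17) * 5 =-10075 / 68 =-148.16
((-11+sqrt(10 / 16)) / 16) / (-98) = 11 / 1568-sqrt(10) / 6272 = 0.01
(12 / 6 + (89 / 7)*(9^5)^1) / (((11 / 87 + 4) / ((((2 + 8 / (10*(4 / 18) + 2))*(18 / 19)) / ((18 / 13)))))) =439843355250 / 907193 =484839.89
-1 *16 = -16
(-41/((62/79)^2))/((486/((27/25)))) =-255881/1729800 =-0.15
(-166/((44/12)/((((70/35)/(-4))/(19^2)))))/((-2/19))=-249/418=-0.60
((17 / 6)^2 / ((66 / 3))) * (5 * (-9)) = -1445 / 88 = -16.42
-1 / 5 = -0.20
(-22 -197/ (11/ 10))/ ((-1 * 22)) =1106/ 121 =9.14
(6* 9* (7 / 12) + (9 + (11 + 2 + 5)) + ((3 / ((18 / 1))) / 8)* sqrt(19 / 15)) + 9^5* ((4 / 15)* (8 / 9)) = sqrt(285) / 720 + 140553 / 10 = 14055.32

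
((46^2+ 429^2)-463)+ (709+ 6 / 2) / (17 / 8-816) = 1209047938 / 6511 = 185693.13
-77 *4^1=-308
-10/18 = -5/9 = -0.56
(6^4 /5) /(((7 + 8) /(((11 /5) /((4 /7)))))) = 8316 /125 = 66.53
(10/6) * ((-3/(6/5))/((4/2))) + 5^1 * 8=455/12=37.92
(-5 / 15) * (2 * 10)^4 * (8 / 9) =-1280000 / 27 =-47407.41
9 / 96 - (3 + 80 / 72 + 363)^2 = -349325069 / 2592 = -134770.47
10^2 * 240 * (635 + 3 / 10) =15247200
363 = 363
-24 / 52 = -6 / 13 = -0.46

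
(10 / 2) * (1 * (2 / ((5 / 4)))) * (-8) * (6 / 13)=-384 / 13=-29.54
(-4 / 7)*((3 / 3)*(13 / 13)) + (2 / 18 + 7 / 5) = 296 / 315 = 0.94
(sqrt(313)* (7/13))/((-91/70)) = -70* sqrt(313)/169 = -7.33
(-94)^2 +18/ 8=35353/ 4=8838.25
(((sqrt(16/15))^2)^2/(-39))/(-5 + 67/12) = -1024/20475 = -0.05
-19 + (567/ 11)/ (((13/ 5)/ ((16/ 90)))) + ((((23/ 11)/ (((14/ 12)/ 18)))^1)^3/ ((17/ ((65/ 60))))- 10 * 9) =205212239915/ 100893793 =2033.94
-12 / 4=-3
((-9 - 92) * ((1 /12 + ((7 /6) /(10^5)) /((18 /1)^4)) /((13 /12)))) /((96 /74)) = -19614765626159 /3275251200000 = -5.99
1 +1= 2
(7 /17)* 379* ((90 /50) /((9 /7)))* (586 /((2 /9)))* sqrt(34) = 48971727* sqrt(34) /85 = 3359432.76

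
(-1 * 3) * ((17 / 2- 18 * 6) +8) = 549 / 2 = 274.50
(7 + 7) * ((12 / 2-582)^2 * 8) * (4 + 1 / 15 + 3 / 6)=848461824 / 5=169692364.80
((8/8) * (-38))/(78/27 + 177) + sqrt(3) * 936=-342/1619 + 936 * sqrt(3)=1620.99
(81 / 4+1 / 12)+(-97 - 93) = -509 / 3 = -169.67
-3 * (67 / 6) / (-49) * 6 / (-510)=-67 / 8330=-0.01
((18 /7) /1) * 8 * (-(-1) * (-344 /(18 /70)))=-27520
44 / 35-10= -306 / 35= -8.74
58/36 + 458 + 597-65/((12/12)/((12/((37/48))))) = 29783/666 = 44.72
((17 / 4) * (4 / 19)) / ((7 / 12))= 204 / 133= 1.53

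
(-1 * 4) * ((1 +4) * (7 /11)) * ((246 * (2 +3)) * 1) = -172200 /11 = -15654.55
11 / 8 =1.38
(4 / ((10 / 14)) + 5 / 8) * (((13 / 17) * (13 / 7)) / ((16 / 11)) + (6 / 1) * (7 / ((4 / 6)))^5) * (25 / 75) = 30254037757 / 19040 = 1588972.57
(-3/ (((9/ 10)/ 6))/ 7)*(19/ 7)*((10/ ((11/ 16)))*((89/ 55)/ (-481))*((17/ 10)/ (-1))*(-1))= 0.65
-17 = -17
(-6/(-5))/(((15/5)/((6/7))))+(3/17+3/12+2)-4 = -2929/2380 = -1.23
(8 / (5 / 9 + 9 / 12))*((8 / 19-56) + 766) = 3887424 / 893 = 4353.22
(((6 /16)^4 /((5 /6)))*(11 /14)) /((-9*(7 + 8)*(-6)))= 0.00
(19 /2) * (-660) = -6270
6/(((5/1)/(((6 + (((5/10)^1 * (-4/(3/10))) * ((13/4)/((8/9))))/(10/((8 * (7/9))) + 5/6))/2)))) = -2.39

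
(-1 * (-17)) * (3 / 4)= 51 / 4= 12.75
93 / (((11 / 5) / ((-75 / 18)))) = -3875 / 22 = -176.14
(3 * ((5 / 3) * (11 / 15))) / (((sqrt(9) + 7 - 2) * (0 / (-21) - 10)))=-11 / 240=-0.05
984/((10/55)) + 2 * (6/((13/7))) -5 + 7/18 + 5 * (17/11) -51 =13823867/2574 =5370.58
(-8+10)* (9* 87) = 1566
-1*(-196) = 196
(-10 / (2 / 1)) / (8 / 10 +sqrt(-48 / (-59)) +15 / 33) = -373175 / 45233 +60500 * sqrt(177) / 135699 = -2.32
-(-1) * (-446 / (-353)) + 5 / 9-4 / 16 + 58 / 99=301225 / 139788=2.15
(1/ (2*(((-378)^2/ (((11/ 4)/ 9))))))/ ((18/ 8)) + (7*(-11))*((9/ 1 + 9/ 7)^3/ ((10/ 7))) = -6788295714761/ 115736040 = -58653.26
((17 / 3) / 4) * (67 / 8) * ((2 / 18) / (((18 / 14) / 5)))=39865 / 7776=5.13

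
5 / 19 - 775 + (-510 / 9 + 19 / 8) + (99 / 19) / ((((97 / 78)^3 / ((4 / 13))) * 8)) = -344980796149 / 416178888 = -828.92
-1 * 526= -526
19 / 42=0.45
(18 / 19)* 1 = 18 / 19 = 0.95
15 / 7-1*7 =-34 / 7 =-4.86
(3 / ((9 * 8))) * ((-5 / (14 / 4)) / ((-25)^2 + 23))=-5 / 54432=-0.00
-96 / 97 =-0.99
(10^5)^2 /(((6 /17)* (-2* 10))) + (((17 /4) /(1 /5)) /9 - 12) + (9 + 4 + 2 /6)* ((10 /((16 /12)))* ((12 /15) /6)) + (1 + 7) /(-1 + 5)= -50999999795 /36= -1416666660.97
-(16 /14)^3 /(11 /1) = -512 /3773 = -0.14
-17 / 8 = -2.12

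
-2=-2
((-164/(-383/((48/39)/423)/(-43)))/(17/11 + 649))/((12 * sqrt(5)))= -77572 * sqrt(5)/56517649695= -0.00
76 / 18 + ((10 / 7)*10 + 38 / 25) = 31544 / 1575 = 20.03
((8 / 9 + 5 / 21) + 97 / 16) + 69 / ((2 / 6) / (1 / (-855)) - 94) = 2677061 / 382032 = 7.01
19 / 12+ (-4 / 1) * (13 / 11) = -415 / 132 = -3.14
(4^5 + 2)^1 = 1026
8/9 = 0.89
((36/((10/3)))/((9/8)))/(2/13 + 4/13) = 104/5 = 20.80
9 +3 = 12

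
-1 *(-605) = 605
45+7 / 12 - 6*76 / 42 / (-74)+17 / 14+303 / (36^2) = 5278667 / 111888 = 47.18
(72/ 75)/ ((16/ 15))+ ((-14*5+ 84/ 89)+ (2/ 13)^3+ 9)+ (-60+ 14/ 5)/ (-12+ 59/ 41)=-45496323473/ 846657890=-53.74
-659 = -659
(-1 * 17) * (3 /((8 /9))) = -459 /8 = -57.38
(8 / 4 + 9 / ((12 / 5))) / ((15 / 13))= 299 / 60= 4.98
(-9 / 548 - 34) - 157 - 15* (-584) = 4695803 / 548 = 8568.98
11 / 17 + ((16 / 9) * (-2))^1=-2.91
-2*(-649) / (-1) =-1298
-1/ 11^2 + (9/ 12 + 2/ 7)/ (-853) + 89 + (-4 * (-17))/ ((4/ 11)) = 797602671/ 2889964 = 275.99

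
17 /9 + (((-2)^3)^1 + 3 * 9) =188 /9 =20.89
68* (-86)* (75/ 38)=-11542.11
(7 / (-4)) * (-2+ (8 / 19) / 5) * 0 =0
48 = 48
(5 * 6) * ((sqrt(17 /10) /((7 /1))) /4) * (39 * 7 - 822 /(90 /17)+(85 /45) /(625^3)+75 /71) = 4632971191708 * sqrt(170) /364013671875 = 165.95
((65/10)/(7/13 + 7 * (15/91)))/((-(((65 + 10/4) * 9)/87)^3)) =-0.01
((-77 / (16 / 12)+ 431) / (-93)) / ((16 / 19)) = -28367 / 5952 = -4.77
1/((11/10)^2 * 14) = 50/847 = 0.06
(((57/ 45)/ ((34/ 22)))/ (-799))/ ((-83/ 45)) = 0.00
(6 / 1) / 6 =1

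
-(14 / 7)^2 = -4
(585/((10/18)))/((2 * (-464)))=-1053/928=-1.13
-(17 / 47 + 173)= -8148 / 47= -173.36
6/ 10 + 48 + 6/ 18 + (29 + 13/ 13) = 1184/ 15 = 78.93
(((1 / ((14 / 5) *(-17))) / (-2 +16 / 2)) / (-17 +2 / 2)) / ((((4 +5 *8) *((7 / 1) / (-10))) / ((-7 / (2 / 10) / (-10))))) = -25 / 1005312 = -0.00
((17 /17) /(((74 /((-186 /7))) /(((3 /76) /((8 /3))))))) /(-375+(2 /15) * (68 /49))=87885 /6197400544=0.00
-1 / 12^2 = -1 / 144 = -0.01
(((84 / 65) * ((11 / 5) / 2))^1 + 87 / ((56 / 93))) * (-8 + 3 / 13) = -1133.56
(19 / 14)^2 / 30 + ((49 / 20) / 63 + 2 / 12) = 4709 / 17640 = 0.27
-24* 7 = -168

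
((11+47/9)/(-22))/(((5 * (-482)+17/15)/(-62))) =-22630/1192389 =-0.02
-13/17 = -0.76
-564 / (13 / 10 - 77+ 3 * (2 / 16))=22560 / 3013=7.49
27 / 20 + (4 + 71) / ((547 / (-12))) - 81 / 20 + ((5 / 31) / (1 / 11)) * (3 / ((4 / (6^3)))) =48000861 / 169570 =283.07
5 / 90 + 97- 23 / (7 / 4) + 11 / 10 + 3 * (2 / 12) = 85.51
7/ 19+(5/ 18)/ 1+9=3299/ 342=9.65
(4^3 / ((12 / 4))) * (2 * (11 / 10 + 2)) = 1984 / 15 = 132.27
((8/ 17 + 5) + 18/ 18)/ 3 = 2.16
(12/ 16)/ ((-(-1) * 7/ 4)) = 3/ 7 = 0.43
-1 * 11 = -11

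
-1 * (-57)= 57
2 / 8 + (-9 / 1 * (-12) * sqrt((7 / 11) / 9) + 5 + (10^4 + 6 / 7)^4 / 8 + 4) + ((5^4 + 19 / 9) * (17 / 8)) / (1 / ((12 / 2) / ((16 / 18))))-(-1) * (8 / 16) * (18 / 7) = 36 * sqrt(77) / 11 + 24018233058633462027 / 19208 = 1250428626542795.38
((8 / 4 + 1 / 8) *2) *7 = 29.75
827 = 827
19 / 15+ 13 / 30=17 / 10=1.70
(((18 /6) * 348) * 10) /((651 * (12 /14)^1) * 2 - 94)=5220 /511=10.22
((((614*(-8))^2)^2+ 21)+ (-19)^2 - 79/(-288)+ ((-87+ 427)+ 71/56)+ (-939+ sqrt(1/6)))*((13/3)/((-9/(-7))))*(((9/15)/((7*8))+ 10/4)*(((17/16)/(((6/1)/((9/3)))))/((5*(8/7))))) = 1087541*sqrt(6)/8294400+ 182335637165727684022319/398131200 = 457978769726481.65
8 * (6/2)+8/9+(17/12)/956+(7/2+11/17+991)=596795339/585072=1020.04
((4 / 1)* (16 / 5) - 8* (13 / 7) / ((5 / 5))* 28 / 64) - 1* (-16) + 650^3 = 2746250223 / 10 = 274625022.30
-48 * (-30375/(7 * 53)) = 1458000/371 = 3929.92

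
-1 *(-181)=181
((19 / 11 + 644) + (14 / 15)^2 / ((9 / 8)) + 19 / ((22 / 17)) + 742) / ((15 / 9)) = 62511821 / 74250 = 841.91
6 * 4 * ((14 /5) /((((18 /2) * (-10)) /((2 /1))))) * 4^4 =-28672 /75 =-382.29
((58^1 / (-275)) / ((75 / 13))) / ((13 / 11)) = -58 / 1875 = -0.03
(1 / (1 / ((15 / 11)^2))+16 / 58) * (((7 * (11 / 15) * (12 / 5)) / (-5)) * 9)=-1888236 / 39875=-47.35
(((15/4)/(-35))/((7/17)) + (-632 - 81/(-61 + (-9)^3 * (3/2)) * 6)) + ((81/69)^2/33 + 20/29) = -48198100862117/76370627564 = -631.11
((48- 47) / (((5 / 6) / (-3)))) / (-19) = 0.19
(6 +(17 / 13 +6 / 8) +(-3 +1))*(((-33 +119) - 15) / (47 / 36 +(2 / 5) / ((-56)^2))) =394518600 / 1197677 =329.40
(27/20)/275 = 27/5500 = 0.00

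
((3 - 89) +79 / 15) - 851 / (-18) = -3011 / 90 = -33.46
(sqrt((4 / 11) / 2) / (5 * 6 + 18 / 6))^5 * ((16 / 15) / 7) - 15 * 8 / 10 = -12 + 64 * sqrt(22) / 5469366848715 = -12.00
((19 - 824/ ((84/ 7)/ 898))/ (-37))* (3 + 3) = 369862/ 37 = 9996.27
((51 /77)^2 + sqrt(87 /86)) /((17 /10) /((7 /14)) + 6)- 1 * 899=-250505032 /278663 + 5 * sqrt(7482) /4042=-898.85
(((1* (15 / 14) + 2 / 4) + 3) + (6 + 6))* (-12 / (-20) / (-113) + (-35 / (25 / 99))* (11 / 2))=-9992298 / 791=-12632.49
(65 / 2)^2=4225 / 4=1056.25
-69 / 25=-2.76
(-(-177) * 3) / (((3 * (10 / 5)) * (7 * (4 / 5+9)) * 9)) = 295 / 2058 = 0.14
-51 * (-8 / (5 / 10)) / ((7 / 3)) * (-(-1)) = 2448 / 7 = 349.71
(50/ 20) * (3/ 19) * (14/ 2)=105/ 38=2.76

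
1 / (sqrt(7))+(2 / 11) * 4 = sqrt(7) / 7+8 / 11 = 1.11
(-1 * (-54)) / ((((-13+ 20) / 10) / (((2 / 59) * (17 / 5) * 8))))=71.13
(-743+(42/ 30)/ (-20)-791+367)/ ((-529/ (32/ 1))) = 933656/ 13225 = 70.60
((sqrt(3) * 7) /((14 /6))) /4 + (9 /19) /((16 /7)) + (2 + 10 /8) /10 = 809 /1520 + 3 * sqrt(3) /4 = 1.83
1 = 1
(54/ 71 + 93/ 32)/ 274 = 8331/ 622528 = 0.01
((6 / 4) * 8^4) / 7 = 6144 / 7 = 877.71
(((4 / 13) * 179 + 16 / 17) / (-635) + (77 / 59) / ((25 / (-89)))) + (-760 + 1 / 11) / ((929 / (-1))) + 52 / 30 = -2770584193472 / 1269163778025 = -2.18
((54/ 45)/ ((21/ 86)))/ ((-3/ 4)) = -688/ 105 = -6.55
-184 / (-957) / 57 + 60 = 3273124 / 54549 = 60.00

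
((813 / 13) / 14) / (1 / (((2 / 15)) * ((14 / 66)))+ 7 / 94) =38211 / 303082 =0.13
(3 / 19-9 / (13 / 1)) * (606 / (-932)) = 19998 / 57551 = 0.35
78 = 78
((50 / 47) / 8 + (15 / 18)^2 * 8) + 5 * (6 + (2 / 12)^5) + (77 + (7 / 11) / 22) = 4984632571 / 44222112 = 112.72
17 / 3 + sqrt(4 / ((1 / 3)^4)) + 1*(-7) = 50 / 3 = 16.67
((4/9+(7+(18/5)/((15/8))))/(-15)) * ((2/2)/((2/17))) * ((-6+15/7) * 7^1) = 35819/250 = 143.28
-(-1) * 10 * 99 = 990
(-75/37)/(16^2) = -0.01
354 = 354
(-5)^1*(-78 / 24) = 65 / 4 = 16.25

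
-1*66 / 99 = -2 / 3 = -0.67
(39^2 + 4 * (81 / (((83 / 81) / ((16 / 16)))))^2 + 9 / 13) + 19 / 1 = 2376409273 / 89557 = 26535.16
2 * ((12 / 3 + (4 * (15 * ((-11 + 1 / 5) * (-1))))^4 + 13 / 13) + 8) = 352638738458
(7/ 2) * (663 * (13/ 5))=60333/ 10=6033.30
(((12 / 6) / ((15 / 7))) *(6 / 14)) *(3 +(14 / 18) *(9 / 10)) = 37 / 25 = 1.48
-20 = -20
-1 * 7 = -7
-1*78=-78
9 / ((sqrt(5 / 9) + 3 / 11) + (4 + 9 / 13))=1644786 / 886931-552123 * sqrt(5) / 4434655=1.58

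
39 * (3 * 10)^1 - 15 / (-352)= 411855 / 352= 1170.04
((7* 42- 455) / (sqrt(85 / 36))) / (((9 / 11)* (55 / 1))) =-322* sqrt(85) / 1275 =-2.33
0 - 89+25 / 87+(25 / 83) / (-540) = -23061529 / 259956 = -88.71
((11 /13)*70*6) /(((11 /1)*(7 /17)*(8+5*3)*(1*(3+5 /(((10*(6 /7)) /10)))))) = 0.39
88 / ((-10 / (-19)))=836 / 5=167.20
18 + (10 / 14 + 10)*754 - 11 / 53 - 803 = 2705838 / 371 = 7293.36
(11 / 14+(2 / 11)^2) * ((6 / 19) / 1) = 219 / 847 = 0.26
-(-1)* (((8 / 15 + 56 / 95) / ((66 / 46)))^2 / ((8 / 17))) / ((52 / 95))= 2.38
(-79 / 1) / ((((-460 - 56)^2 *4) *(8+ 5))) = -79 / 13845312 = -0.00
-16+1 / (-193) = -3089 / 193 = -16.01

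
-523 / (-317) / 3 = 523 / 951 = 0.55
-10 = -10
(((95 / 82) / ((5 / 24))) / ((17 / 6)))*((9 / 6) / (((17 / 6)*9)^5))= 2432 / 8906762961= 0.00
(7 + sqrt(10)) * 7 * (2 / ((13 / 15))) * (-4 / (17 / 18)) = -105840 / 221 - 15120 * sqrt(10) / 221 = -695.27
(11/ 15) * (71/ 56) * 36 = 2343/ 70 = 33.47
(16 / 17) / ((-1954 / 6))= -48 / 16609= -0.00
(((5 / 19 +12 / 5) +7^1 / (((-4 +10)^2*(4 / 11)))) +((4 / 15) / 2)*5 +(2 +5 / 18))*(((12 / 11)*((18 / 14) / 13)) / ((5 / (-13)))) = -252081 / 146300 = -1.72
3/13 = 0.23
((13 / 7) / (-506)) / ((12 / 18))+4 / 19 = 27595 / 134596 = 0.21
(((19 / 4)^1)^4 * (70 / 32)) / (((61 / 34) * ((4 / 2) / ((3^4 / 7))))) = 897260085 / 249856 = 3591.11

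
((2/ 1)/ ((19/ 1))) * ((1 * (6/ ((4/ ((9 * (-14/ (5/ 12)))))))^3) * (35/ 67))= -163326699648/ 31825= -5132025.13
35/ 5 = 7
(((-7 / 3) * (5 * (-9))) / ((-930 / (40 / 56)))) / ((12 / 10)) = -25 / 372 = -0.07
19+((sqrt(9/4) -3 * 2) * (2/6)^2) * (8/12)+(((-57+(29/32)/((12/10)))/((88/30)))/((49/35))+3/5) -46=-11954137/295680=-40.43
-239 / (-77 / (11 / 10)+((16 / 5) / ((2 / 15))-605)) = 0.37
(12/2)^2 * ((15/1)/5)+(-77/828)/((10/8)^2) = 558592/5175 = 107.94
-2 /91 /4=-1 /182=-0.01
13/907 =0.01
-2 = -2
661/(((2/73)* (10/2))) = 48253/10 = 4825.30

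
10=10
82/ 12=41/ 6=6.83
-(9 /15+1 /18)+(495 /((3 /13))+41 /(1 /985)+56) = 3832681 /90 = 42585.34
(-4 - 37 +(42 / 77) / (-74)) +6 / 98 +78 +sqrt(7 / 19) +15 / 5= sqrt(133) / 19 +798794 / 19943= 40.66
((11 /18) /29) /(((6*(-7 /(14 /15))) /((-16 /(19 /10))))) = 176 /44631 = 0.00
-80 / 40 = -2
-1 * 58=-58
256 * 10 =2560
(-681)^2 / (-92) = -463761 / 92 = -5040.88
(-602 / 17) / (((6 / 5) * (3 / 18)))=-3010 / 17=-177.06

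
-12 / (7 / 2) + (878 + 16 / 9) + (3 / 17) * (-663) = 47839 / 63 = 759.35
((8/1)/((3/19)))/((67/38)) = 28.74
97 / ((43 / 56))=5432 / 43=126.33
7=7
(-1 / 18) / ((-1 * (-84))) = -1 / 1512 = -0.00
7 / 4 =1.75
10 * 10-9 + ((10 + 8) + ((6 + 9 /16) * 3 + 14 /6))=6289 /48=131.02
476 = 476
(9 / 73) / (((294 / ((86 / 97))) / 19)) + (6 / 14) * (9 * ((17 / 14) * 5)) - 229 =-142656005 / 693938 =-205.57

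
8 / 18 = 4 / 9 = 0.44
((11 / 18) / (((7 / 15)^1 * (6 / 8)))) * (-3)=-110 / 21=-5.24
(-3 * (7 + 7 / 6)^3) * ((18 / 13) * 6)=-352947 / 26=-13574.88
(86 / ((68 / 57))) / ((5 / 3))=7353 / 170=43.25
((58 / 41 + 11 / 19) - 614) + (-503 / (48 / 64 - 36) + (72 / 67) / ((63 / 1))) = -30791234213 / 51514491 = -597.72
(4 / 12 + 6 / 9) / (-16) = -0.06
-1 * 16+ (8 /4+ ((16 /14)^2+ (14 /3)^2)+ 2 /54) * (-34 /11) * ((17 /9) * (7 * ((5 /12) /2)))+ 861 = 141704965 /224532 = 631.11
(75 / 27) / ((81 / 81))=25 / 9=2.78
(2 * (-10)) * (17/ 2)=-170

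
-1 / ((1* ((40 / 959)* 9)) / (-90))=959 / 4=239.75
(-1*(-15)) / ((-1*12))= -5 / 4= -1.25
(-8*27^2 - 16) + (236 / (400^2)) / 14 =-3274879941 / 560000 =-5848.00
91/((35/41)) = 533/5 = 106.60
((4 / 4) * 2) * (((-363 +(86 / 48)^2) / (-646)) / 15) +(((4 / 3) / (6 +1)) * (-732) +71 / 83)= -224563252061 / 1621408320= -138.50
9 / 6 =3 / 2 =1.50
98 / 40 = 49 / 20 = 2.45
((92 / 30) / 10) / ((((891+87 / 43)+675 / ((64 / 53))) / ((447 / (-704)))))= -147361 / 1098879375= -0.00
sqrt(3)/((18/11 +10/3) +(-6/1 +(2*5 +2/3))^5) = 2673*sqrt(3)/5929348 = 0.00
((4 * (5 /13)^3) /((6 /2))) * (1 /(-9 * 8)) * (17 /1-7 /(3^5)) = -0.02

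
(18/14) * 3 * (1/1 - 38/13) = -675/91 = -7.42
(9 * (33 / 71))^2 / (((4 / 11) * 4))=970299 / 80656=12.03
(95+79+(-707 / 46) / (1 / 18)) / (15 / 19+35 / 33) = -1480347 / 26680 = -55.49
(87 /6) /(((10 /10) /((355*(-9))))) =-92655 /2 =-46327.50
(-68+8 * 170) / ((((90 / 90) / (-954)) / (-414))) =510283152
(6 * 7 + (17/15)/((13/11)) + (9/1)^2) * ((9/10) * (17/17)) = 36258/325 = 111.56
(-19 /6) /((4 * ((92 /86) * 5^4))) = -817 /690000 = -0.00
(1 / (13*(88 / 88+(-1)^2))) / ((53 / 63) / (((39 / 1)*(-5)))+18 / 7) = 945 / 63074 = 0.01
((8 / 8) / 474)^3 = 0.00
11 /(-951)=-11 /951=-0.01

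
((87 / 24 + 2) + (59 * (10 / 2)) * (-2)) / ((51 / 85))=-23375 / 24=-973.96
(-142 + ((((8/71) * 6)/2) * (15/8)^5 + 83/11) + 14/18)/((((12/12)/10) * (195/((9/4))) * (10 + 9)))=-3623124569/4740882432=-0.76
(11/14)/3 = 11/42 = 0.26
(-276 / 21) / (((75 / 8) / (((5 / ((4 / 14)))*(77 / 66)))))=-1288 / 45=-28.62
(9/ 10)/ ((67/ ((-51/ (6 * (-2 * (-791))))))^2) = 2601/ 449389121440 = 0.00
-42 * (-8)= 336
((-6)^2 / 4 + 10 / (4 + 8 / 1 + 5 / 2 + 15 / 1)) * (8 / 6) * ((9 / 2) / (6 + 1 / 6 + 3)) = 19836 / 3245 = 6.11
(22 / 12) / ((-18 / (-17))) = 187 / 108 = 1.73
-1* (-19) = 19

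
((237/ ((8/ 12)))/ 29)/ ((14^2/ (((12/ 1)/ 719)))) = 2133/ 2043398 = 0.00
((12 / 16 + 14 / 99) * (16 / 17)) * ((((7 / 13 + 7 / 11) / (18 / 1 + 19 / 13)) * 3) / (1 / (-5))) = -395360 / 520421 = -0.76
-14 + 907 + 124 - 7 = 1010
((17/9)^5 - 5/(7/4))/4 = 5.30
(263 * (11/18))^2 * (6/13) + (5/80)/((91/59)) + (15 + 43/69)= 10794013063/904176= 11937.96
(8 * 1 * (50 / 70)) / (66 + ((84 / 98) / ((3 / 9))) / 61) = 61 / 705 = 0.09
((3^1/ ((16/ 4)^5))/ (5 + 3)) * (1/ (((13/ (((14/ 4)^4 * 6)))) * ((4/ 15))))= 324135/ 3407872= 0.10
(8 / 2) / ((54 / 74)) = 148 / 27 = 5.48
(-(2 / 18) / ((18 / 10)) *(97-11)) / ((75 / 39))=-1118 / 405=-2.76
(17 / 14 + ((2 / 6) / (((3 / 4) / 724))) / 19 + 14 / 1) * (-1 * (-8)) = 307868 / 1197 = 257.20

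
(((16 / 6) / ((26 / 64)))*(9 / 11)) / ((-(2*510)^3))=-4 / 790378875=-0.00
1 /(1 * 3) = 1 /3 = 0.33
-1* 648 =-648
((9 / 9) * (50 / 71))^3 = 125000 / 357911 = 0.35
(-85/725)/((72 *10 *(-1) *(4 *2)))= 17/835200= 0.00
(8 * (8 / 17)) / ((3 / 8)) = 512 / 51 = 10.04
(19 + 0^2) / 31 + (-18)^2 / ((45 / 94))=104999 / 155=677.41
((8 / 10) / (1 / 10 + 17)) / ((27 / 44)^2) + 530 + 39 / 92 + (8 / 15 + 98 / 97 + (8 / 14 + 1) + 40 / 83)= 1726190135246161 / 3231687340980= 534.15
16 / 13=1.23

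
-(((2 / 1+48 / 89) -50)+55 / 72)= 299233 / 6408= 46.70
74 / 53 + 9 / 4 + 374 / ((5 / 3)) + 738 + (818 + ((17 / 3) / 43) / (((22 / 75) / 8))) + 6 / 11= 81505507 / 45580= 1788.19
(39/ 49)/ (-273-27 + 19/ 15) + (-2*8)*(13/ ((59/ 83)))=-3790673731/ 12954571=-292.61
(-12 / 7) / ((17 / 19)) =-228 / 119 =-1.92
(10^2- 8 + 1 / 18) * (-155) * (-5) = 1284175 / 18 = 71343.06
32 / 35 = 0.91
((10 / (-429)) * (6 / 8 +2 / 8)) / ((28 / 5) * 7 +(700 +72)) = -0.00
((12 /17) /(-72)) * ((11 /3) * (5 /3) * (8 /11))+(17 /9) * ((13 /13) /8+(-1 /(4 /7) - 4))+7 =-13471 /3672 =-3.67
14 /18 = 7 /9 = 0.78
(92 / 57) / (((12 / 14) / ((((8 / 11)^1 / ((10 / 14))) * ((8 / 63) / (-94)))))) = -10304 / 3978315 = -0.00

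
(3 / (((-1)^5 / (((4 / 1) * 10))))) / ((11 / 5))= -600 / 11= -54.55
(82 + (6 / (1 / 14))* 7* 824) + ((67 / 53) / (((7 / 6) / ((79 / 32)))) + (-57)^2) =2895851927 / 5936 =487845.68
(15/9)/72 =5/216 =0.02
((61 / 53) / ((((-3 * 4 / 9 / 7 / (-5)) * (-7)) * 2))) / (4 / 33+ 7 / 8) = -30195 / 13939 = -2.17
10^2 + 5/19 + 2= 1943/19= 102.26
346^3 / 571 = 72542.44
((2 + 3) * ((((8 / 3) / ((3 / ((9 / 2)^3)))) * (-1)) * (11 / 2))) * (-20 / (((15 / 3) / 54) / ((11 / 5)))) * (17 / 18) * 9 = 8997318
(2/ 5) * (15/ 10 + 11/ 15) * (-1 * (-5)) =67/ 15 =4.47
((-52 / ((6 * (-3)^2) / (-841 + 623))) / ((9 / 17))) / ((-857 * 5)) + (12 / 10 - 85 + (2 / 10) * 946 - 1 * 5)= 104445646 / 1041255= 100.31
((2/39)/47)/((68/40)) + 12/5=374032/155805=2.40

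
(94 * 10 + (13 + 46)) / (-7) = -999 / 7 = -142.71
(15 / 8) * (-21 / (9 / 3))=-13.12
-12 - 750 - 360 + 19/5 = -5591/5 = -1118.20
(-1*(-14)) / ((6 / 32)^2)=3584 / 9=398.22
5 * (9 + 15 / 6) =115 / 2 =57.50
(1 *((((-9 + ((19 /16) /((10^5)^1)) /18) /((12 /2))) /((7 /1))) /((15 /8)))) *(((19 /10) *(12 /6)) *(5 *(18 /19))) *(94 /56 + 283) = -688694349517 /1176000000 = -585.62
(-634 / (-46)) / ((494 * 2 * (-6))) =-317 / 136344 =-0.00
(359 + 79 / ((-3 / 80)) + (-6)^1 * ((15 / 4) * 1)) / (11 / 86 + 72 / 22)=-5023733 / 9651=-520.54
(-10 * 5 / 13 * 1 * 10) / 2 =-250 / 13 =-19.23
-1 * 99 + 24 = -75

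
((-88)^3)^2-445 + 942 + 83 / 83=464404087282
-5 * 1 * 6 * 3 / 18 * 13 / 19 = -65 / 19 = -3.42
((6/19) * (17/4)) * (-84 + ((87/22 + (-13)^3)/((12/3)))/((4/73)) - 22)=-181526493/13376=-13571.06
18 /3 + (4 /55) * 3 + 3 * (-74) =-11868 /55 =-215.78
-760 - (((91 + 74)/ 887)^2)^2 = -470444890314985/ 619005459361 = -760.00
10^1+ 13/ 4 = 53/ 4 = 13.25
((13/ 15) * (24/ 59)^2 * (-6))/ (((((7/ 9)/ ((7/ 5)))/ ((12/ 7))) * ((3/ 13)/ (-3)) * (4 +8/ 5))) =5256576/ 852845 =6.16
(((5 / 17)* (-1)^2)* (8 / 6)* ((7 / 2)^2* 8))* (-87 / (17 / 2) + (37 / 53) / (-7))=-18251240 / 45951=-397.19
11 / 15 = 0.73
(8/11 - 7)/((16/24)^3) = -21.17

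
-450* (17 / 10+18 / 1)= -8865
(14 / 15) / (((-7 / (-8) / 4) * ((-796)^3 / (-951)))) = 317 / 39402995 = 0.00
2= 2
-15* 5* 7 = -525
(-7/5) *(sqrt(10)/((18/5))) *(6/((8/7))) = -49 *sqrt(10)/24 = -6.46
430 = 430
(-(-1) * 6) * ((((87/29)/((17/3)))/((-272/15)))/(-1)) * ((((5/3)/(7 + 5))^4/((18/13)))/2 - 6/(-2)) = 907033265/1725898752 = 0.53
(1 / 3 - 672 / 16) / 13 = -125 / 39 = -3.21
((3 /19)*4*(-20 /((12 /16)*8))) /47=-40 /893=-0.04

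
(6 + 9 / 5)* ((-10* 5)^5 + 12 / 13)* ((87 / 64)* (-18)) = 2385703117953 / 40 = 59642577948.82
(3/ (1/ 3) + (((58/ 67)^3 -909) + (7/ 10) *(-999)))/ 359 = -4808151539/ 1079739170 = -4.45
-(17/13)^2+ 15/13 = -94/169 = -0.56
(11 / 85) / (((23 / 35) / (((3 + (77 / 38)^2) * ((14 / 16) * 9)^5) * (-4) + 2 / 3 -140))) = -2352744142120141 / 13875707904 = -169558.49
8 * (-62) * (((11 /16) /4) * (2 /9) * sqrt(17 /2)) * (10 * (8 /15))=-1364 * sqrt(34) /27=-294.57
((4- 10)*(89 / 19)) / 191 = -0.15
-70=-70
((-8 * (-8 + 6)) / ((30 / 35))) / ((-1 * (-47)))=56 / 141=0.40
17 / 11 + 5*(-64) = -3503 / 11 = -318.45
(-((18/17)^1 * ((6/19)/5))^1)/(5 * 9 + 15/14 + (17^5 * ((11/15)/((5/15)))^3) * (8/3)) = -113400/68366556159017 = -0.00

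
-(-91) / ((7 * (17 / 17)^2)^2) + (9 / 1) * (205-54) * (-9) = -85604 / 7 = -12229.14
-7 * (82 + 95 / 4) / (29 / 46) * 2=-68103 / 29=-2348.38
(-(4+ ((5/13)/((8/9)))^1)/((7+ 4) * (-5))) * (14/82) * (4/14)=461/117260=0.00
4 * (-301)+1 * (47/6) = -7177/6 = -1196.17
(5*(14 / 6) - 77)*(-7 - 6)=2548 / 3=849.33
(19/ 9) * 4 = 76/ 9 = 8.44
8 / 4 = 2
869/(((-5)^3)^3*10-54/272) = -118184/2656250027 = -0.00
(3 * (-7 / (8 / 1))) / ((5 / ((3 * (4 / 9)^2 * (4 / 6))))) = -28 / 135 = -0.21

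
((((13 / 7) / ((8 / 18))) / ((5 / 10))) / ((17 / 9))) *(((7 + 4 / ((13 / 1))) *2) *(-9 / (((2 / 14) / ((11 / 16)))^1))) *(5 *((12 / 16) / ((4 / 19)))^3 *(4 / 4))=-705404766825 / 1114112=-633154.27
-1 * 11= -11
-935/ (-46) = 935/ 46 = 20.33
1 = 1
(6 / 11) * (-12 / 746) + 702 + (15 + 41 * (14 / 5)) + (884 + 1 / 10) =70403017 / 41030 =1715.89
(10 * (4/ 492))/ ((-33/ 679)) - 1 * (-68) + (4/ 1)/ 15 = 1351522/ 20295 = 66.59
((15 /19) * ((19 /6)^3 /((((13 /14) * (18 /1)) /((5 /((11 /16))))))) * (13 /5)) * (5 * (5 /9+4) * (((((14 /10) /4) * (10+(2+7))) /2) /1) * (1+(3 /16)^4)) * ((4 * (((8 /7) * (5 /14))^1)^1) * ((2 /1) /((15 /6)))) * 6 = 16853.97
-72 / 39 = -24 / 13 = -1.85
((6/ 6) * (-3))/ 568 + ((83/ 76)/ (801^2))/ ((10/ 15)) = -6092263/ 1154026332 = -0.01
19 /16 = 1.19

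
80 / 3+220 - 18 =686 / 3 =228.67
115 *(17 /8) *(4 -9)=-9775 /8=-1221.88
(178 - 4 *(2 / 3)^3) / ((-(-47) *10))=2387 / 6345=0.38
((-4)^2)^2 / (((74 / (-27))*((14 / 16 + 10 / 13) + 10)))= -359424 / 44807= -8.02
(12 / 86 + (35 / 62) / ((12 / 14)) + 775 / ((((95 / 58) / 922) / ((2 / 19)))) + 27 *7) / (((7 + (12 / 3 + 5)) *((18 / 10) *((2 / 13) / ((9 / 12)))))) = 17307592232515 / 2217429504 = 7805.25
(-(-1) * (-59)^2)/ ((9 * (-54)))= -3481/ 486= -7.16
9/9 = 1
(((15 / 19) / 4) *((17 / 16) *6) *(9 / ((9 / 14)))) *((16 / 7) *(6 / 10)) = 459 / 19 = 24.16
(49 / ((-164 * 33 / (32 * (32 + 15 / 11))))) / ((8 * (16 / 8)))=-17983 / 29766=-0.60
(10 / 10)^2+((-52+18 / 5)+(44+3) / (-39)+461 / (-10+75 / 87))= -204745 / 2067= -99.05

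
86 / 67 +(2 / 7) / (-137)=82340 / 64253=1.28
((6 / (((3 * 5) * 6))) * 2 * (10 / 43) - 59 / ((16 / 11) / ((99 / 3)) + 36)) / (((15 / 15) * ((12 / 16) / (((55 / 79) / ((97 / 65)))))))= -9689883775 / 9700415451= -1.00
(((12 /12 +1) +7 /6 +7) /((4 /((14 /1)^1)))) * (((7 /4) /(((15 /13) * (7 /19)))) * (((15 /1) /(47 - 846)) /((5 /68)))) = -105469 /2820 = -37.40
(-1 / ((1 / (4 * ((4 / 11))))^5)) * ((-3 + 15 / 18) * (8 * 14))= 763363328 / 483153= 1579.96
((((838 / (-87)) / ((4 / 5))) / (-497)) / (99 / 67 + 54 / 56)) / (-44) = -140365 / 622530414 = -0.00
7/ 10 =0.70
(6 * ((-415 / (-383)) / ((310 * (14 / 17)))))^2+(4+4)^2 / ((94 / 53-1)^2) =4967196647028193 / 46445615270404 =106.95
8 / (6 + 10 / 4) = 16 / 17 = 0.94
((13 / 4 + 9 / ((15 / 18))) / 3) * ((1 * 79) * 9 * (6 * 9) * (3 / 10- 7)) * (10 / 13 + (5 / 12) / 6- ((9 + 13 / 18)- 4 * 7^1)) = -239515644321 / 10400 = -23030350.42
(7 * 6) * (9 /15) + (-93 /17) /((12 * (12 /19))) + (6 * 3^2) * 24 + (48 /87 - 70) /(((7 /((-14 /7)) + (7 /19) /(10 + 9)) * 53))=392740493107 /297338160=1320.85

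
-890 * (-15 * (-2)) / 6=-4450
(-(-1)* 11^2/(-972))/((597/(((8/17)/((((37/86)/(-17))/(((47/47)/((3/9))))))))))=20812/1789209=0.01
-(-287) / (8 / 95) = 27265 / 8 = 3408.12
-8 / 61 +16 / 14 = 432 / 427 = 1.01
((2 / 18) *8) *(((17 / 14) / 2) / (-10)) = -17 / 315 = -0.05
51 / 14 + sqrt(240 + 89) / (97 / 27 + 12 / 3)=6.03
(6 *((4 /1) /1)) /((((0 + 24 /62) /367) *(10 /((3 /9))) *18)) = 11377 /270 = 42.14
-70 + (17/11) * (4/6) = -2276/33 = -68.97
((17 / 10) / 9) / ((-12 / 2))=-0.03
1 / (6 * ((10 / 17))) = 17 / 60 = 0.28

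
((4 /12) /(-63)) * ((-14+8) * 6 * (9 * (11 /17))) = 132 /119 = 1.11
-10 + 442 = 432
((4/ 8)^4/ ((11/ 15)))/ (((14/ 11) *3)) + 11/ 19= 0.60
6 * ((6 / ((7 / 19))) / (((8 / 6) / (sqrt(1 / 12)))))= 171 * sqrt(3) / 14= 21.16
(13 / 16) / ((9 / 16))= 13 / 9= 1.44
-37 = -37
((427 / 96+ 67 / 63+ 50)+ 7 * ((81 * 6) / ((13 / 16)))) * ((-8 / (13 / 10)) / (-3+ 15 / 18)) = 555948775 / 46137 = 12049.96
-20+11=-9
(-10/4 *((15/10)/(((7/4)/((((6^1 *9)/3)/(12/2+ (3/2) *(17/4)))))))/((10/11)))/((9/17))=-136/21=-6.48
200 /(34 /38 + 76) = 3800 /1461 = 2.60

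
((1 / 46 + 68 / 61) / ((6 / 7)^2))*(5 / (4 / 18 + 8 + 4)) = 156261 / 246928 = 0.63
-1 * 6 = -6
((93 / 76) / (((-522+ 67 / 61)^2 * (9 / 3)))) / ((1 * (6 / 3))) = 3721 / 4950545000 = 0.00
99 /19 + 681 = 13038 /19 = 686.21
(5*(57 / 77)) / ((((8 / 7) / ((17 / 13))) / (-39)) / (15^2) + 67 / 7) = 3270375 / 8456987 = 0.39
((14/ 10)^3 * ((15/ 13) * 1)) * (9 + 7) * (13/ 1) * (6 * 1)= 3951.36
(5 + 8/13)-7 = -18/13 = -1.38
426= 426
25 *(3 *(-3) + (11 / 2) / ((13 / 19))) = -625 / 26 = -24.04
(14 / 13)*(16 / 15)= 224 / 195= 1.15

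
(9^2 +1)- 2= 80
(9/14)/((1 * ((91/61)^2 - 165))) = -33489/8479576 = -0.00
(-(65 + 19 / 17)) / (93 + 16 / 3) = -3372 / 5015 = -0.67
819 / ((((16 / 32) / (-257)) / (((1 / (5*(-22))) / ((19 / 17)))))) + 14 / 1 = 3438.13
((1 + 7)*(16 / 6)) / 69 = 64 / 207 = 0.31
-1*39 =-39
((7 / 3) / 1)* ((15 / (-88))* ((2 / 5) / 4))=-7 / 176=-0.04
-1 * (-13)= 13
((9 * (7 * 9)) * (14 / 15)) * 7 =3704.40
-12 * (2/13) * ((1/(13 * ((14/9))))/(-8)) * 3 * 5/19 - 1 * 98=-4405087/44954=-97.99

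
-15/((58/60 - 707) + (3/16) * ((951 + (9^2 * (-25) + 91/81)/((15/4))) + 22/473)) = 4179600/175238351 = 0.02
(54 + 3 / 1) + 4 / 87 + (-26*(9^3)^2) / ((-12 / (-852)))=-85350482519 / 87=-981040028.95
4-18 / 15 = 14 / 5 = 2.80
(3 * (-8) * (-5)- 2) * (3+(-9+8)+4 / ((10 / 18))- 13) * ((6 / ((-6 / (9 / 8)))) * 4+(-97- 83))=413649 / 5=82729.80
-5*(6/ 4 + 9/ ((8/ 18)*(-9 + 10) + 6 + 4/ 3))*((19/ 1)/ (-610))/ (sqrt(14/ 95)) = 1767*sqrt(1330)/ 59780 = 1.08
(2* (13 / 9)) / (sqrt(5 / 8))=52* sqrt(10) / 45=3.65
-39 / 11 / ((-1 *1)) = 39 / 11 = 3.55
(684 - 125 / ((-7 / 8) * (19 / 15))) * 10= 1059720 / 133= 7967.82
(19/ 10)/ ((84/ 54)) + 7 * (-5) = -4729/ 140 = -33.78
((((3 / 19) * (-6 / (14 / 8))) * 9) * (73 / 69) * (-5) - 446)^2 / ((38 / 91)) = 10740882130394 / 25398877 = 422888.07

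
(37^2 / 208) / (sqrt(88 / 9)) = 4107*sqrt(22) / 9152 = 2.10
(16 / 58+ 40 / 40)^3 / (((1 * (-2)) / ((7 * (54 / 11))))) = -9573417 / 268279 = -35.68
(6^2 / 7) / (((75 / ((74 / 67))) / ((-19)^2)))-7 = 238493 / 11725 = 20.34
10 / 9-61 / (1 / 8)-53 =-4859 / 9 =-539.89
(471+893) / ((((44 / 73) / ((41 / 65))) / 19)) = 1762877 / 65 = 27121.18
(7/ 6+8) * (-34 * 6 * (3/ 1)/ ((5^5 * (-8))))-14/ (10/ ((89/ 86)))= -131627/ 107500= -1.22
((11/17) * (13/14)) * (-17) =-143/14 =-10.21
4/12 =1/3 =0.33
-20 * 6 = -120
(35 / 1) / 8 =4.38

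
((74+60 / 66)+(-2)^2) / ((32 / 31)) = 6727 / 88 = 76.44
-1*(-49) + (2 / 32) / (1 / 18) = 401 / 8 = 50.12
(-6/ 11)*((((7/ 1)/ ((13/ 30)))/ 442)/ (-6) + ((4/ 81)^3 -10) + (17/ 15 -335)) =5250350566051/ 27991883205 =187.57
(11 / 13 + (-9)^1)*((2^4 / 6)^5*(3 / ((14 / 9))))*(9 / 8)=-217088 / 91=-2385.58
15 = 15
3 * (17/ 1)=51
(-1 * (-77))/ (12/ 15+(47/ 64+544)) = 24640/ 174571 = 0.14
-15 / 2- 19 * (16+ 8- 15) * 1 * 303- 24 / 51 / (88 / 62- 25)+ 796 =-1268162427 / 24854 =-51024.48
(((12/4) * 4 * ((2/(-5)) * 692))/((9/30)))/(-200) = 1384/25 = 55.36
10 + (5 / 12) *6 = 25 / 2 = 12.50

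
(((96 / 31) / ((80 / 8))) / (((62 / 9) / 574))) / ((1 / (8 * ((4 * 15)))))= 11902464 / 961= 12385.50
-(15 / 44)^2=-225 / 1936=-0.12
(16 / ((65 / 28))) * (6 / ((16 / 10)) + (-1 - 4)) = -112 / 13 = -8.62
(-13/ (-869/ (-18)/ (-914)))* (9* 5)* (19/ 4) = 45715995/ 869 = 52607.59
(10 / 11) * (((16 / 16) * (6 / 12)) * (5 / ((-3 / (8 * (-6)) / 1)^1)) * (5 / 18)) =1000 / 99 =10.10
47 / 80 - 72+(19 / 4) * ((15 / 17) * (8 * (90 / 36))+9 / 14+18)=961183 / 9520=100.96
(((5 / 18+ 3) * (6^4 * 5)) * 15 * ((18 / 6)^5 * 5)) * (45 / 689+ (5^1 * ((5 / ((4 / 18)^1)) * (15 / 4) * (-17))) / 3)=-637589069341875 / 689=-925383264647.13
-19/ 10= -1.90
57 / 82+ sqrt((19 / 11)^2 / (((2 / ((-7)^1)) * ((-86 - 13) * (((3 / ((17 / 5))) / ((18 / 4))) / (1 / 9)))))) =19 * sqrt(19635) / 10890+ 57 / 82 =0.94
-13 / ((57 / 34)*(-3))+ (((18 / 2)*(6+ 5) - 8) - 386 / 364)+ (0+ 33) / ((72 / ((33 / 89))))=1027000189 / 11079432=92.69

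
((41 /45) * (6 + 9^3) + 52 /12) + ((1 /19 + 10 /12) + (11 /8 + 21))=317951 /456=697.26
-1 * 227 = -227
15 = 15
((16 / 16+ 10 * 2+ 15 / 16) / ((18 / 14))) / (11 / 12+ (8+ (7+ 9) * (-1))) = -819 / 340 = -2.41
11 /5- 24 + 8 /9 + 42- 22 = -41 /45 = -0.91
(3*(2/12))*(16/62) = 4/31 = 0.13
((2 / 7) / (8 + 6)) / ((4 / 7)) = 1 / 28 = 0.04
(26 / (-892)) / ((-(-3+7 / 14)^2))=26 / 5575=0.00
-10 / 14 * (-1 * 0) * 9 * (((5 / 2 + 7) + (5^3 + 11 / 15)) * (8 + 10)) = 0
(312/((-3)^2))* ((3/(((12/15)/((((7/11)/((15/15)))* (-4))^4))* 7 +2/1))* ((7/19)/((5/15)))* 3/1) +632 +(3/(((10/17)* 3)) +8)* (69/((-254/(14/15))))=22352069376397/28251524650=791.18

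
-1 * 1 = -1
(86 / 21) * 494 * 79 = 3356236 / 21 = 159820.76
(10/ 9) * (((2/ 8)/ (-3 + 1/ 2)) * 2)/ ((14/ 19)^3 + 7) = -13718/ 456813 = -0.03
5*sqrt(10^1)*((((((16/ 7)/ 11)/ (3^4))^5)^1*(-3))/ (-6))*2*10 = 52428800*sqrt(10)/ 9437972775501534957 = 0.00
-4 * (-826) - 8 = 3296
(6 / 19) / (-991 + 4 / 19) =-2 / 6275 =-0.00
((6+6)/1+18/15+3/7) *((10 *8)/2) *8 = 30528/7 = 4361.14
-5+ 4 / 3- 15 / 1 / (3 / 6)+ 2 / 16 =-805 / 24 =-33.54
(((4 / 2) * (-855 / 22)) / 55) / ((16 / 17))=-2907 / 1936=-1.50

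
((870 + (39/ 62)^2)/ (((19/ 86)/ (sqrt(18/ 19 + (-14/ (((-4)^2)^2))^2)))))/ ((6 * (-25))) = -47956481 * sqrt(5621017)/ 4440588800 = -25.60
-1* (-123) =123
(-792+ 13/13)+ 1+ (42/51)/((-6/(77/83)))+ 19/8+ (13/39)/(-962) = -12831375689/16288584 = -787.75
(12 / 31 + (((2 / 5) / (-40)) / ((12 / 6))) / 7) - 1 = -0.61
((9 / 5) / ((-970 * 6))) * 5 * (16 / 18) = -2 / 1455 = -0.00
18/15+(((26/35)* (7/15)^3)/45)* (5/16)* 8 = 182887/151875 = 1.20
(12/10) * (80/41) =96/41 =2.34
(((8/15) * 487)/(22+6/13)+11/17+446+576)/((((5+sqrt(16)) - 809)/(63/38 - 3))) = 19251829/11096000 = 1.74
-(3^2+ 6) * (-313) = 4695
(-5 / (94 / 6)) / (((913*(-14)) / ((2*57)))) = 855 / 300377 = 0.00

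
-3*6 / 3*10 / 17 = -60 / 17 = -3.53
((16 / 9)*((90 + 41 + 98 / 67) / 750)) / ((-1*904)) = -71 / 204417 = -0.00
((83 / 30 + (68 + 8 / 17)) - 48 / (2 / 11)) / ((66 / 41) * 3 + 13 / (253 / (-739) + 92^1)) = -38.78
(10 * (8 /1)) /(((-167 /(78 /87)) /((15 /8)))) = -3900 /4843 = -0.81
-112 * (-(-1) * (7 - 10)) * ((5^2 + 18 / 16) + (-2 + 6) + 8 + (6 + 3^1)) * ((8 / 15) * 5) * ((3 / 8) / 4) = 7917 / 2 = 3958.50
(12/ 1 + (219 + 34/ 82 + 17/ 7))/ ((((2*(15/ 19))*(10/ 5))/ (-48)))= -5100588/ 1435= -3554.42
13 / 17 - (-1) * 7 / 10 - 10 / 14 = 893 / 1190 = 0.75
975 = 975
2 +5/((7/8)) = 54/7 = 7.71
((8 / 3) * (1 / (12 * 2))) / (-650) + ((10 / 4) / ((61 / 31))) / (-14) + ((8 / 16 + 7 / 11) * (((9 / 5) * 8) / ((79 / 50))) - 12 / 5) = 34148925959 / 4341437100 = 7.87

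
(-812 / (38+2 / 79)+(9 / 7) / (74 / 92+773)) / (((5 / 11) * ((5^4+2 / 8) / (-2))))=39067582312 / 259996894675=0.15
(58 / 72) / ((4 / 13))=377 / 144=2.62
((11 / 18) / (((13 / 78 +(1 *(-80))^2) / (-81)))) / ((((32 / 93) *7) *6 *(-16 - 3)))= 837 / 29715392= 0.00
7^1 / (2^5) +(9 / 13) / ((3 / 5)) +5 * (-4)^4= 533051 / 416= 1281.37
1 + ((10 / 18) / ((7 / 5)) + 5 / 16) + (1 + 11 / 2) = 8275 / 1008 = 8.21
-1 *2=-2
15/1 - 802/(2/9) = -3594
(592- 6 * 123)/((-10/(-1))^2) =-1.46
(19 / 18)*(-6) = -19 / 3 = -6.33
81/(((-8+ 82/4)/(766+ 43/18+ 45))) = 131769/25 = 5270.76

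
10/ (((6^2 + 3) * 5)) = 2/ 39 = 0.05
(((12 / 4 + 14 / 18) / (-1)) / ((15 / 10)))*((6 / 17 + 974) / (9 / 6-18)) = 132512 / 891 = 148.72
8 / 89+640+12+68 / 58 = 1686070 / 2581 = 653.26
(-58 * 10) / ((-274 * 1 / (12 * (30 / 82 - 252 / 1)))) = -35903160 / 5617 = -6391.87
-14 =-14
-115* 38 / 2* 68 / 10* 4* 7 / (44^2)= -52003 / 242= -214.89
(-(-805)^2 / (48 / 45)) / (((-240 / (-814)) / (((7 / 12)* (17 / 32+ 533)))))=-10506856373475 / 16384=-641287620.45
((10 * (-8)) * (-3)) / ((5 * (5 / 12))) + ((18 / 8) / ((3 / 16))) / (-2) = 546 / 5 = 109.20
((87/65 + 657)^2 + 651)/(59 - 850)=-1833905739/3341975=-548.75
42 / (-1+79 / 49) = 343 / 5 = 68.60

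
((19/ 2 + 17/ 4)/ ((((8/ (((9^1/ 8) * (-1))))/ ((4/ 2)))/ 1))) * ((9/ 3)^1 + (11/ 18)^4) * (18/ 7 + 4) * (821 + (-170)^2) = -4130275704995/ 1741824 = -2371235.96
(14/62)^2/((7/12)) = 84/961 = 0.09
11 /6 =1.83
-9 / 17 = -0.53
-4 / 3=-1.33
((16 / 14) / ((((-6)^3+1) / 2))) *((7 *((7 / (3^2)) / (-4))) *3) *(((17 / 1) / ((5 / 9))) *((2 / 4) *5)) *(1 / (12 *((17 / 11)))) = 77 / 430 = 0.18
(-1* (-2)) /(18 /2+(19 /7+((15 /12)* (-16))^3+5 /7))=-14 /55913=-0.00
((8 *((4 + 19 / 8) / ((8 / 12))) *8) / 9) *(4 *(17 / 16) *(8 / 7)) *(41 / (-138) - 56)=-8980964 / 483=-18594.13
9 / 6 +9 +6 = 33 / 2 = 16.50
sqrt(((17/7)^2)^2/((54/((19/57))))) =289 * sqrt(2)/882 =0.46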